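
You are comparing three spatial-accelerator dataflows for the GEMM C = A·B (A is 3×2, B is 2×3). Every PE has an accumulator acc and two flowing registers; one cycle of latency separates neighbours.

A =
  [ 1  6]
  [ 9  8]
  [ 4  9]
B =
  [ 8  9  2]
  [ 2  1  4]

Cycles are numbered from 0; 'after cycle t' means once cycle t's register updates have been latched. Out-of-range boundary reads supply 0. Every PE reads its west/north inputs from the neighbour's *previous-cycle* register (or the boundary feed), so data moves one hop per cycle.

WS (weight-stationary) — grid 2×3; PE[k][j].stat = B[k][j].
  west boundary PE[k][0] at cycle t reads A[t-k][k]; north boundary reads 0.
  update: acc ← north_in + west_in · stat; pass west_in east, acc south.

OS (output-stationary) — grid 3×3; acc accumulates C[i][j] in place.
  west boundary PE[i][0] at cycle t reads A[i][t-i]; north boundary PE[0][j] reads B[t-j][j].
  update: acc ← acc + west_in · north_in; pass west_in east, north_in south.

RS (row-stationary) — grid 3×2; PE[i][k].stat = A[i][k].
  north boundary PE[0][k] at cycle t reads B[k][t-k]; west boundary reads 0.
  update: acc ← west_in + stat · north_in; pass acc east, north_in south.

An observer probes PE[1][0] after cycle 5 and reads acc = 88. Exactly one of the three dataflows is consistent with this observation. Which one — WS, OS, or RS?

Under WS (2×3), PE[1][0]:
  @0  [1,0]  acc 0  |  →0  ↓0
  @1  [1,0]  acc 20  |  →6  ↓20
  @2  [1,0]  acc 88  |  →8  ↓88
  @3  [1,0]  acc 50  |  →9  ↓50
  @4  [1,0]  acc 0  |  →0  ↓0
  @5  [1,0]  acc 0  |  →0  ↓0
Under OS (3×3), PE[1][0]:
  @0  [1,0]  acc 0  |  →0  ↓0
  @1  [1,0]  acc 72  |  →9  ↓8
  @2  [1,0]  acc 88  |  →8  ↓2
  @3  [1,0]  acc 88  |  →0  ↓0
  @4  [1,0]  acc 88  |  →0  ↓0
  @5  [1,0]  acc 88  |  →0  ↓0
Under RS (3×2), PE[1][0]:
  @0  [1,0]  acc 0  |  →0  ↓0
  @1  [1,0]  acc 72  |  →72  ↓8
  @2  [1,0]  acc 81  |  →81  ↓9
  @3  [1,0]  acc 18  |  →18  ↓2
  @4  [1,0]  acc 0  |  →0  ↓0
  @5  [1,0]  acc 0  |  →0  ↓0

dataflow = OS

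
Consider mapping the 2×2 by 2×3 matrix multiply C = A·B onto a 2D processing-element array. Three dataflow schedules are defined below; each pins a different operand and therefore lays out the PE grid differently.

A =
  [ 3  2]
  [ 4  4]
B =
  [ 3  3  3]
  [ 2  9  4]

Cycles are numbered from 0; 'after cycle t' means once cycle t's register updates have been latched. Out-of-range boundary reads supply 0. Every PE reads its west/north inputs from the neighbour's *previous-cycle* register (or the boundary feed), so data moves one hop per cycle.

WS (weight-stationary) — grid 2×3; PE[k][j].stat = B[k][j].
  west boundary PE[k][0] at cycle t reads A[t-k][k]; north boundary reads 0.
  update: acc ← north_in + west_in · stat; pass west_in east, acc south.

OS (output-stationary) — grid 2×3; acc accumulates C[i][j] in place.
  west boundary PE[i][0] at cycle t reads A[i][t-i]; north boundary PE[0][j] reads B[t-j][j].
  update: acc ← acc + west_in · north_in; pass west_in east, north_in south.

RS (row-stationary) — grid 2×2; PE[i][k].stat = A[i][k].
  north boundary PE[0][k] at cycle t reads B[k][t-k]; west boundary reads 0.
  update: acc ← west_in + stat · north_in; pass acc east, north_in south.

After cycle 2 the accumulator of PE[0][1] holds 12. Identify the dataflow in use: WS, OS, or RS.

— WS: 2×3; PE[0][1] trace:
  step 0 · PE0,1: acc=0; fwd→0 fwd↓0
  step 1 · PE0,1: acc=9; fwd→3 fwd↓9
  step 2 · PE0,1: acc=12; fwd→4 fwd↓12
— OS: 2×3; PE[0][1] trace:
  step 0 · PE0,1: acc=0; fwd→0 fwd↓0
  step 1 · PE0,1: acc=9; fwd→3 fwd↓3
  step 2 · PE0,1: acc=27; fwd→2 fwd↓9
— RS: 2×2; PE[0][1] trace:
  step 0 · PE0,1: acc=0; fwd→0 fwd↓0
  step 1 · PE0,1: acc=13; fwd→13 fwd↓2
  step 2 · PE0,1: acc=27; fwd→27 fwd↓9

dataflow = WS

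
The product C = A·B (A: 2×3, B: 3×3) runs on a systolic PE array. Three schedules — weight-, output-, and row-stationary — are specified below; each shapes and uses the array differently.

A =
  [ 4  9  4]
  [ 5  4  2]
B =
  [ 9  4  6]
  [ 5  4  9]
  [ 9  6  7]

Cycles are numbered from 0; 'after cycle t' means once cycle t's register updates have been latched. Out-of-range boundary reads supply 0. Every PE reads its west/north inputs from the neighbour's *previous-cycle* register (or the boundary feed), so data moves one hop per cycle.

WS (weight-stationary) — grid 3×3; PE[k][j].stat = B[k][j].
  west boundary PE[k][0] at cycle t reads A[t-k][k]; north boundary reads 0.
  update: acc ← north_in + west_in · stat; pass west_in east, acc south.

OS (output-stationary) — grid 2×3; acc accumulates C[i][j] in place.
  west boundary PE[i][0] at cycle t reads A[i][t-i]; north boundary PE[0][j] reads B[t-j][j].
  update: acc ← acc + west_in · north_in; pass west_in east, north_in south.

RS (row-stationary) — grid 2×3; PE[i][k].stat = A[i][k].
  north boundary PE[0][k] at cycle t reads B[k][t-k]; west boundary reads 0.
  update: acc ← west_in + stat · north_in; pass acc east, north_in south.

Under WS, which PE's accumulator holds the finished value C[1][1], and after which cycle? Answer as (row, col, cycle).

Under WS, C[1][1] lands at PE[2][1]:
  step 0 · PE2,1: acc=0; fwd→0 fwd↓0
  step 1 · PE2,1: acc=0; fwd→0 fwd↓0
  step 2 · PE2,1: acc=0; fwd→0 fwd↓0
  step 3 · PE2,1: acc=76; fwd→4 fwd↓76
  step 4 · PE2,1: acc=48; fwd→2 fwd↓48

(row, col, cycle) = (2, 1, 4)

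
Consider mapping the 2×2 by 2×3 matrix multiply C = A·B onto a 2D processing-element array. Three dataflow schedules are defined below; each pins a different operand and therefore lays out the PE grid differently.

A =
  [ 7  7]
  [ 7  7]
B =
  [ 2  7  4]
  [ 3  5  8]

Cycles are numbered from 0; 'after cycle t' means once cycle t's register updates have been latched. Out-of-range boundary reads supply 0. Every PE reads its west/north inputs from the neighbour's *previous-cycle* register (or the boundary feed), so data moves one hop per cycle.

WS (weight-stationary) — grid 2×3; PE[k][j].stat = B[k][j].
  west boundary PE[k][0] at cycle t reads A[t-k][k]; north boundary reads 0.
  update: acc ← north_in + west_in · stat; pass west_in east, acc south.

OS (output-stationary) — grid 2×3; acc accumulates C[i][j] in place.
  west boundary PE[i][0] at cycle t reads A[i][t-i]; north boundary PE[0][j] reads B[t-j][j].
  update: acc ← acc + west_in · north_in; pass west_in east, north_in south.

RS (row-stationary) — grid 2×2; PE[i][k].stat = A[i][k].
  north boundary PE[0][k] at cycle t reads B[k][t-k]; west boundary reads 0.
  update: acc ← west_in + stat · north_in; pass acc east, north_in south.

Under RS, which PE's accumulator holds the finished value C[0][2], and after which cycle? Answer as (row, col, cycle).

RS — PE[0][1] is where C[0][2] collects:
  c0 r0c1: 0 / 0 / 0
  c1 r0c1: 35 / 35 / 3
  c2 r0c1: 84 / 84 / 5
  c3 r0c1: 84 / 84 / 8

(row, col, cycle) = (0, 1, 3)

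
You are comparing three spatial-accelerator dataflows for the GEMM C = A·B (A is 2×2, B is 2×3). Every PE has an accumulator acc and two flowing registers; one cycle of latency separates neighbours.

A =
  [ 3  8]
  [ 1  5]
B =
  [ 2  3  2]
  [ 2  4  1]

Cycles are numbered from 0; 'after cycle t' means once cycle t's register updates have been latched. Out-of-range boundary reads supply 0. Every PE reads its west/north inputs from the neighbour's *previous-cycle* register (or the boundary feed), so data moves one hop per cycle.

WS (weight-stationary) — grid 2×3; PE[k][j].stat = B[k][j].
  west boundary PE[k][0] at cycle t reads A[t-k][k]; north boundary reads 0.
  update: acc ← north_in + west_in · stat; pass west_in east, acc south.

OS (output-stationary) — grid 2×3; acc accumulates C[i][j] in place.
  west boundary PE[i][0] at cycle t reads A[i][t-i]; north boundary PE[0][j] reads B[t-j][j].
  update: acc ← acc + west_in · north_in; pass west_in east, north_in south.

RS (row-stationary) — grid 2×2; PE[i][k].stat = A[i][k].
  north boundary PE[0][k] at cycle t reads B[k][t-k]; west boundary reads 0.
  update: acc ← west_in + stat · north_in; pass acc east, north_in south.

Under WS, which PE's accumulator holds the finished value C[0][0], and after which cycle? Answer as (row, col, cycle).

(row, col, cycle) = (1, 0, 1)

Under WS, C[0][0] lands at PE[1][0]:
  0: (1,0).acc=0  regs=<0,0>
  1: (1,0).acc=22  regs=<8,22>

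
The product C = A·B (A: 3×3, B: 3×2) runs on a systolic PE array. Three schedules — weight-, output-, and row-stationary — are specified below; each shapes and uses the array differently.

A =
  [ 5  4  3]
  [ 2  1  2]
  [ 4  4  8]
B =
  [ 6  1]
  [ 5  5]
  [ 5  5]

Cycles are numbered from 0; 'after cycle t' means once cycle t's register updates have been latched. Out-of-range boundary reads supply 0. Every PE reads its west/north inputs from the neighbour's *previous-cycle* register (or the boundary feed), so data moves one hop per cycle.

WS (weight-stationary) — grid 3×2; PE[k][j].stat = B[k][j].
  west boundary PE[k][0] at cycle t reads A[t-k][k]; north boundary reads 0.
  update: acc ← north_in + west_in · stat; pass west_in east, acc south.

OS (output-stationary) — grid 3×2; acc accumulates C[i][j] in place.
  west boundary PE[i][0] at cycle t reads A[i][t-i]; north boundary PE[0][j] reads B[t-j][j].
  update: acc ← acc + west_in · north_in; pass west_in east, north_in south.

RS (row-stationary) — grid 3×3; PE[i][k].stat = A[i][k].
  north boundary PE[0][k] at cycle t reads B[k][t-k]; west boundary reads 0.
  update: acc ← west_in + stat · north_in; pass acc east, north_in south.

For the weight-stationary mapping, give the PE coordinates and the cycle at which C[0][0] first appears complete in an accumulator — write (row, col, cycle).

WS — PE[2][0] is where C[0][0] collects:
  0: (2,0).acc=0  regs=<0,0>
  1: (2,0).acc=0  regs=<0,0>
  2: (2,0).acc=65  regs=<3,65>

(row, col, cycle) = (2, 0, 2)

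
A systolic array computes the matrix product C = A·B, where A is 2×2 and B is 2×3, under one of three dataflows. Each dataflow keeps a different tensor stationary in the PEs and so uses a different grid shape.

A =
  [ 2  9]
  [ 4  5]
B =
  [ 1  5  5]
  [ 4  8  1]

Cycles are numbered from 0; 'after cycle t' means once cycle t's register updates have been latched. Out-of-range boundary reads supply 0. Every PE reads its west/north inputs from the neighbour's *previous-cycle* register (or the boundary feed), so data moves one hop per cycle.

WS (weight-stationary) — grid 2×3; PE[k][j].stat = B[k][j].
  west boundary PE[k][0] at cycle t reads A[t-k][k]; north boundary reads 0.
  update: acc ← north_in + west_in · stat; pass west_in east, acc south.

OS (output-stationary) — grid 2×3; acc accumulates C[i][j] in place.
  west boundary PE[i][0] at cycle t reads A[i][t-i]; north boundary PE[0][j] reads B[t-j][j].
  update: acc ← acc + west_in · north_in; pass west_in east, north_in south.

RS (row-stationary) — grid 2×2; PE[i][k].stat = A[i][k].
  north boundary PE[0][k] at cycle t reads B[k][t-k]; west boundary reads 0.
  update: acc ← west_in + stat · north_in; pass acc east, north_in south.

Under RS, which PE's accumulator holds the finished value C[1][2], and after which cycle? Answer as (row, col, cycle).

(row, col, cycle) = (1, 1, 4)

RS: C[1][2] accumulates in PE[1][1]:
  @0  [1,1]  acc 0  |  →0  ↓0
  @1  [1,1]  acc 0  |  →0  ↓0
  @2  [1,1]  acc 24  |  →24  ↓4
  @3  [1,1]  acc 60  |  →60  ↓8
  @4  [1,1]  acc 25  |  →25  ↓1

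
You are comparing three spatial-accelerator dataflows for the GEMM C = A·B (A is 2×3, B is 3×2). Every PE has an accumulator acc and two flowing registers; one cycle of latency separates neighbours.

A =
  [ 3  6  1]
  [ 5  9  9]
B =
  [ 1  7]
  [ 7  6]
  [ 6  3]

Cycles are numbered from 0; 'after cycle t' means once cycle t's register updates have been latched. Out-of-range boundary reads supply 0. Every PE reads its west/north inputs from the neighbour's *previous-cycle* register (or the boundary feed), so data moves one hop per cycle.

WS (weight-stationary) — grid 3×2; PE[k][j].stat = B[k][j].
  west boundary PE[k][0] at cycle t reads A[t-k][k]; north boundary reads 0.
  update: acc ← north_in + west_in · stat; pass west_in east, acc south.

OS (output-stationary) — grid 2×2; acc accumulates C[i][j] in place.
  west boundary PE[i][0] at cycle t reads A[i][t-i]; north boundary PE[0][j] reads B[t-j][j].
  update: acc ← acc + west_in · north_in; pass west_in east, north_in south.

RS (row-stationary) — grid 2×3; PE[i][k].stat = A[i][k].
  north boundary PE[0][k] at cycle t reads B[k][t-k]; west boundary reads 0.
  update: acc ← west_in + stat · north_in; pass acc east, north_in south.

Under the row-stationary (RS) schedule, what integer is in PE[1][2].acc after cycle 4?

RS 2×3: PE[1][2] cycle-by-cycle (with neighbour feeds):
  cycle 0: PE[0][2] → acc 0, east 0, south 0
  cycle 0: PE[1][1] → acc 0, east 0, south 0
  cycle 0: PE[1][2] → acc 0, east 0, south 0
  cycle 1: PE[0][2] → acc 0, east 0, south 0
  cycle 1: PE[1][1] → acc 0, east 0, south 0
  cycle 1: PE[1][2] → acc 0, east 0, south 0
  cycle 2: PE[0][2] → acc 51, east 51, south 6
  cycle 2: PE[1][1] → acc 68, east 68, south 7
  cycle 2: PE[1][2] → acc 0, east 0, south 0
  cycle 3: PE[0][2] → acc 60, east 60, south 3
  cycle 3: PE[1][1] → acc 89, east 89, south 6
  cycle 3: PE[1][2] → acc 122, east 122, south 6
  cycle 4: PE[0][2] → acc 0, east 0, south 0
  cycle 4: PE[1][1] → acc 0, east 0, south 0
  cycle 4: PE[1][2] → acc 116, east 116, south 3

PE[1][2].acc = 116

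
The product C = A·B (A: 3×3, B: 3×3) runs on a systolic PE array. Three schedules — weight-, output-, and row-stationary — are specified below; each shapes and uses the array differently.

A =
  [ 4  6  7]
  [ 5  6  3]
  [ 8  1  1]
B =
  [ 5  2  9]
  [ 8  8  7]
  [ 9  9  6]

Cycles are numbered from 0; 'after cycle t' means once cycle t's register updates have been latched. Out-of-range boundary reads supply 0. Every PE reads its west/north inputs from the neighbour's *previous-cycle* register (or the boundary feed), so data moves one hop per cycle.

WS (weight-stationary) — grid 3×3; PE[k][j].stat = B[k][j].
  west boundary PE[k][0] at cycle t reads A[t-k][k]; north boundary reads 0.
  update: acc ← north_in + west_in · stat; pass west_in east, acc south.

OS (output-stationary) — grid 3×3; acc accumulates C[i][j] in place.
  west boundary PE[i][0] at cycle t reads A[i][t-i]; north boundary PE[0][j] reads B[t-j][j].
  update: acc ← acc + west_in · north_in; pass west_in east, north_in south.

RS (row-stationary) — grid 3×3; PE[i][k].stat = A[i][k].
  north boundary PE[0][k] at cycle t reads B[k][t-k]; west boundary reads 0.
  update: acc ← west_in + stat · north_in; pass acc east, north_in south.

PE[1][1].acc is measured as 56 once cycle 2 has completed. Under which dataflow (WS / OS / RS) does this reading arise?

WS (3×3 grid), PE[1][1]:
  step 0 · PE1,1: acc=0; fwd→0 fwd↓0
  step 1 · PE1,1: acc=0; fwd→0 fwd↓0
  step 2 · PE1,1: acc=56; fwd→6 fwd↓56
OS (3×3 grid), PE[1][1]:
  step 0 · PE1,1: acc=0; fwd→0 fwd↓0
  step 1 · PE1,1: acc=0; fwd→0 fwd↓0
  step 2 · PE1,1: acc=10; fwd→5 fwd↓2
RS (3×3 grid), PE[1][1]:
  step 0 · PE1,1: acc=0; fwd→0 fwd↓0
  step 1 · PE1,1: acc=0; fwd→0 fwd↓0
  step 2 · PE1,1: acc=73; fwd→73 fwd↓8

dataflow = WS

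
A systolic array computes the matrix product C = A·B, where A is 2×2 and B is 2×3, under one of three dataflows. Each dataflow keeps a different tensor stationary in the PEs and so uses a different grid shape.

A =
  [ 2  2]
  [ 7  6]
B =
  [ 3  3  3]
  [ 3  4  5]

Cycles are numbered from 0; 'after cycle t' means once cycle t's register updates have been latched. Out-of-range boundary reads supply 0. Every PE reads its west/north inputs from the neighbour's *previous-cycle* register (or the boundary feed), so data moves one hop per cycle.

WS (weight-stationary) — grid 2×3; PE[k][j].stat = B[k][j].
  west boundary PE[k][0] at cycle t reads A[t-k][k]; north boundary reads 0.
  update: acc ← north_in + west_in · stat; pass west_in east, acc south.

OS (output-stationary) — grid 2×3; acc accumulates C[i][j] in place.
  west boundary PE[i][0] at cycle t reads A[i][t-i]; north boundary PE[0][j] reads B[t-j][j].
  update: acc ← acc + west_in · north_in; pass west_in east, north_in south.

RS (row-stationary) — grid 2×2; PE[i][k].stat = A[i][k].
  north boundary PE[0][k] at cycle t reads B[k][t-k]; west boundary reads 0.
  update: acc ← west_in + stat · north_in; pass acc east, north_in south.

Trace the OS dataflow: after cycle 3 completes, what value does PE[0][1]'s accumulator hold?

Tracing OS — 2×3 array, target PE[0][1]:
  [0] (0,0) acc=6 (h:2 v:3)
  [0] (0,1) acc=0 (h:0 v:0)
  [1] (0,0) acc=12 (h:2 v:3)
  [1] (0,1) acc=6 (h:2 v:3)
  [2] (0,0) acc=12 (h:0 v:0)
  [2] (0,1) acc=14 (h:2 v:4)
  [3] (0,0) acc=12 (h:0 v:0)
  [3] (0,1) acc=14 (h:0 v:0)

PE[0][1].acc = 14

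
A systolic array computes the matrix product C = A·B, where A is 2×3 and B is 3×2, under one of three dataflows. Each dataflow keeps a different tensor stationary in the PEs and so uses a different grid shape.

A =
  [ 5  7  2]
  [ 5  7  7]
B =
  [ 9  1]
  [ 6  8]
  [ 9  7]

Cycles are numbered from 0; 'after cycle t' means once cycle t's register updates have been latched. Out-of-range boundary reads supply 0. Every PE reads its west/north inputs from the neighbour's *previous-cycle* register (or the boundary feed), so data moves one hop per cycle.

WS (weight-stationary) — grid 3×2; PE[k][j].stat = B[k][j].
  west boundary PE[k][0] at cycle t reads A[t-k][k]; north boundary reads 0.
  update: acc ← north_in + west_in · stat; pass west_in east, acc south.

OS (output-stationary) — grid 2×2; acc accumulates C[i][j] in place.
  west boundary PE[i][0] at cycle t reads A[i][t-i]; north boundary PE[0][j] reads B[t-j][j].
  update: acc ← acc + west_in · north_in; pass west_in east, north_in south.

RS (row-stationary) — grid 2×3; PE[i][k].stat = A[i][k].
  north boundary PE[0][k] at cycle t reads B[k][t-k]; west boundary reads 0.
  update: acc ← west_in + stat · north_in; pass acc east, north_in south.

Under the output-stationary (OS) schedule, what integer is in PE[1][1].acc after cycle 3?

PE[1][1].acc = 61

OS (2×2). Following PE[1][1] plus its west/north inputs:
  0: (0,1).acc=0  regs=<0,0>
  0: (1,0).acc=0  regs=<0,0>
  0: (1,1).acc=0  regs=<0,0>
  1: (0,1).acc=5  regs=<5,1>
  1: (1,0).acc=45  regs=<5,9>
  1: (1,1).acc=0  regs=<0,0>
  2: (0,1).acc=61  regs=<7,8>
  2: (1,0).acc=87  regs=<7,6>
  2: (1,1).acc=5  regs=<5,1>
  3: (0,1).acc=75  regs=<2,7>
  3: (1,0).acc=150  regs=<7,9>
  3: (1,1).acc=61  regs=<7,8>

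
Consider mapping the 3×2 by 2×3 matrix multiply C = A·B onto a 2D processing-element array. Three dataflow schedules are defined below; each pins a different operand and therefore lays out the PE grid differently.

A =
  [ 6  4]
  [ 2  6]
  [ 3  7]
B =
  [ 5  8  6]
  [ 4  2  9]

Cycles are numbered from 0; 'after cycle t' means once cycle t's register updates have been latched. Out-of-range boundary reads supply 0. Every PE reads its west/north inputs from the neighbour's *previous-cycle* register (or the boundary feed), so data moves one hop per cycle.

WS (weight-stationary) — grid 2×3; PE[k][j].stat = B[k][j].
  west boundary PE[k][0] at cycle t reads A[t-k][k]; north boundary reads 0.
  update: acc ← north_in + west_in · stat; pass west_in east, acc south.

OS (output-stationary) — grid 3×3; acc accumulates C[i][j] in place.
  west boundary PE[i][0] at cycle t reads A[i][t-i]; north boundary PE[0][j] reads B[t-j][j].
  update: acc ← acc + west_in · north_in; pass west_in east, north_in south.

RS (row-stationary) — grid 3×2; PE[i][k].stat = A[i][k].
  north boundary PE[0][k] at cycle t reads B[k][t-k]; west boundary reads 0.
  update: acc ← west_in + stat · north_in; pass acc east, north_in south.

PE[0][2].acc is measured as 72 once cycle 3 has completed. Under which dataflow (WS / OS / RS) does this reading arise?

— WS: 2×3; PE[0][2] trace:
  after 0 — PE[0][2] acc=0, pass-E 0, pass-S 0
  after 1 — PE[0][2] acc=0, pass-E 0, pass-S 0
  after 2 — PE[0][2] acc=36, pass-E 6, pass-S 36
  after 3 — PE[0][2] acc=12, pass-E 2, pass-S 12
— OS: 3×3; PE[0][2] trace:
  after 0 — PE[0][2] acc=0, pass-E 0, pass-S 0
  after 1 — PE[0][2] acc=0, pass-E 0, pass-S 0
  after 2 — PE[0][2] acc=36, pass-E 6, pass-S 6
  after 3 — PE[0][2] acc=72, pass-E 4, pass-S 9
RS: PE[0][2] is outside its 3×2 grid.

dataflow = OS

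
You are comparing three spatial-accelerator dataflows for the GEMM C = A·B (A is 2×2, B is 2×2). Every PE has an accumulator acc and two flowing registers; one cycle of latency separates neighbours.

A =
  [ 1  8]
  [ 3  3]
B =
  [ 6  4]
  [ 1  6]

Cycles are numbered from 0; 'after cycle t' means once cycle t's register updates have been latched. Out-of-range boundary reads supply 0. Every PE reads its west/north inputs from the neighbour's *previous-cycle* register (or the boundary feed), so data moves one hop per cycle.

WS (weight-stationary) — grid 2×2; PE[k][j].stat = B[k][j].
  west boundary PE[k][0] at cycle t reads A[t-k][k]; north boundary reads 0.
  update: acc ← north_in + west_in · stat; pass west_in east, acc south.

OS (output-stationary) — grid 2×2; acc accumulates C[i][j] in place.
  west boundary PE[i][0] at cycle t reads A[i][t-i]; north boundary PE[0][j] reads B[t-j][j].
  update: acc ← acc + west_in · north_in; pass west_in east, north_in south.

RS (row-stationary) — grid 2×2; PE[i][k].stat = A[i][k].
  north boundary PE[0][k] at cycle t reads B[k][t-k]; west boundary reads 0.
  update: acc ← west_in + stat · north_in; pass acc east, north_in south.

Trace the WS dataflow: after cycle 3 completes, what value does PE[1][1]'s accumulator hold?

PE[1][1].acc = 30

WS (2×2). Following PE[1][1] plus its west/north inputs:
  [0] (0,1) acc=0 (h:0 v:0)
  [0] (1,0) acc=0 (h:0 v:0)
  [0] (1,1) acc=0 (h:0 v:0)
  [1] (0,1) acc=4 (h:1 v:4)
  [1] (1,0) acc=14 (h:8 v:14)
  [1] (1,1) acc=0 (h:0 v:0)
  [2] (0,1) acc=12 (h:3 v:12)
  [2] (1,0) acc=21 (h:3 v:21)
  [2] (1,1) acc=52 (h:8 v:52)
  [3] (0,1) acc=0 (h:0 v:0)
  [3] (1,0) acc=0 (h:0 v:0)
  [3] (1,1) acc=30 (h:3 v:30)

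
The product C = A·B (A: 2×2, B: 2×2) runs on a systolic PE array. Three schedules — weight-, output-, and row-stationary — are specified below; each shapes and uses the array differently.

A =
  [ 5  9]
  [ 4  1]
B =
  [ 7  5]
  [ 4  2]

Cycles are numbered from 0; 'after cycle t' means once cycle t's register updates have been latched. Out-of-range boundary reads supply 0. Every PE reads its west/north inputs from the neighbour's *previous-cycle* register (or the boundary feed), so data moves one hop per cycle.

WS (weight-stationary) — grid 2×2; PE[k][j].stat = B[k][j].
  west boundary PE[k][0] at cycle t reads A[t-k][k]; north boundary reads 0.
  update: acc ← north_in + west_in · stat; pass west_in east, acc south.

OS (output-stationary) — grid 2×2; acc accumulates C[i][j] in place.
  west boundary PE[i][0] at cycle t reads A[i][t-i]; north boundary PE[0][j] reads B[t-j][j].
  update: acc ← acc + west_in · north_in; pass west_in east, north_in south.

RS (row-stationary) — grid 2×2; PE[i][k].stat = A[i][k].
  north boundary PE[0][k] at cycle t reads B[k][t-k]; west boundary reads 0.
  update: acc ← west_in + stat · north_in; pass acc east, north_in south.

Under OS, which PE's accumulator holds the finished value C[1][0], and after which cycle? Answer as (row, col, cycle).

(row, col, cycle) = (1, 0, 2)

Under OS, C[1][0] lands at PE[1][0]:
  c0 r1c0: 0 / 0 / 0
  c1 r1c0: 28 / 4 / 7
  c2 r1c0: 32 / 1 / 4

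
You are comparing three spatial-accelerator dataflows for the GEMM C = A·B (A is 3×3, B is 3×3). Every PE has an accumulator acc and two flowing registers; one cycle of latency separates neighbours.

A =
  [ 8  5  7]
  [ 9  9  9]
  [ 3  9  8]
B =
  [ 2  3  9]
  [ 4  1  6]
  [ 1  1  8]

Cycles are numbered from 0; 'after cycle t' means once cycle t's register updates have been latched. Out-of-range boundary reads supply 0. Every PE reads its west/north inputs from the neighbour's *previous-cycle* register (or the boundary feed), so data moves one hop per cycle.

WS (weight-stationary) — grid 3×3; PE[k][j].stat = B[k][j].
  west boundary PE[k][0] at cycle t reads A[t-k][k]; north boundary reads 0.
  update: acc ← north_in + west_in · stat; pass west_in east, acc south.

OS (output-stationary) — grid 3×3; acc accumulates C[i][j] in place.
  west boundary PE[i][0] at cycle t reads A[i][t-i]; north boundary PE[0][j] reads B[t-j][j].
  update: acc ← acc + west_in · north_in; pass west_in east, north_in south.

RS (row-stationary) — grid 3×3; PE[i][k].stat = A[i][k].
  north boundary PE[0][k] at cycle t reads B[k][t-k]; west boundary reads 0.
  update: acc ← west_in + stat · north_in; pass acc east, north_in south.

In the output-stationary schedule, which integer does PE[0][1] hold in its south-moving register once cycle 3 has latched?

OS (3×3). Following PE[0][1] plus its west/north inputs:
  c0 r0c0: 16 / 8 / 2
  c0 r0c1: 0 / 0 / 0
  c1 r0c0: 36 / 5 / 4
  c1 r0c1: 24 / 8 / 3
  c2 r0c0: 43 / 7 / 1
  c2 r0c1: 29 / 5 / 1
  c3 r0c0: 43 / 0 / 0
  c3 r0c1: 36 / 7 / 1

register = 1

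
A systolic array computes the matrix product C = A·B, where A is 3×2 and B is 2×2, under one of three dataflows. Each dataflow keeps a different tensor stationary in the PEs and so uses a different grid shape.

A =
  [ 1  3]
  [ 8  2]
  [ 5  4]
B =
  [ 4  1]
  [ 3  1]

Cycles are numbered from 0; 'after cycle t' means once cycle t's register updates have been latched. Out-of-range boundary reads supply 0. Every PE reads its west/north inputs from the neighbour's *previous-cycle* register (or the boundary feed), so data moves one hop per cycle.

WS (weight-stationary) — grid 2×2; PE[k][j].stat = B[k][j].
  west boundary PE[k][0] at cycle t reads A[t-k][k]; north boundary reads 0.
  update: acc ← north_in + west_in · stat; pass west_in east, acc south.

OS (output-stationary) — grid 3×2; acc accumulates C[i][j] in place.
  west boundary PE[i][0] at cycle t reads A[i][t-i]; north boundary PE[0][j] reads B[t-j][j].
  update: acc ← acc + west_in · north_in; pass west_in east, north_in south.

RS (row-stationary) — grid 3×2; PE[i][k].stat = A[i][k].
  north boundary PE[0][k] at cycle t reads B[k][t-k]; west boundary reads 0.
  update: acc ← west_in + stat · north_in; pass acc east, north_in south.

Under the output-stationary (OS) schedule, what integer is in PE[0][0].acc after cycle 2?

OS on a 3×2 grid — tracing PE[0][0] and its feeders:
  c0 r0c0: 4 / 1 / 4
  c1 r0c0: 13 / 3 / 3
  c2 r0c0: 13 / 0 / 0

PE[0][0].acc = 13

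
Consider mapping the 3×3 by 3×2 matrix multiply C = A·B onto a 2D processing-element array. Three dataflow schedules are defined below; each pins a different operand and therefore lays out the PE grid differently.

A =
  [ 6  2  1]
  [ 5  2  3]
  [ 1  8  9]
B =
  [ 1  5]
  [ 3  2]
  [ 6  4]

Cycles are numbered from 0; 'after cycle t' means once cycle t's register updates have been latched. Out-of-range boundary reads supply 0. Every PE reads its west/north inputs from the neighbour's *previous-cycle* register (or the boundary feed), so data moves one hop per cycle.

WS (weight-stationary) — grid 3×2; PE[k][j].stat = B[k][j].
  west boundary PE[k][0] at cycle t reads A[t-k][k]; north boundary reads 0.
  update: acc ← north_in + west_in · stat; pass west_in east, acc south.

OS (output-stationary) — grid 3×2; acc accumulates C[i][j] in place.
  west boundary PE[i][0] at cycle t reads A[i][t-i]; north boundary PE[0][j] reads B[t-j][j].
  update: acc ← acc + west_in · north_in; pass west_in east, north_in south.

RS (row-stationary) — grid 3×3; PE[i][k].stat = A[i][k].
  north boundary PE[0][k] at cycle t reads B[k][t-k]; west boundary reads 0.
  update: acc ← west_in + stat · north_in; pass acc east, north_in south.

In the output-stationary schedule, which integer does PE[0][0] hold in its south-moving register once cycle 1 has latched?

register = 3

OS on a 3×2 grid — tracing PE[0][0] and its feeders:
  0: (0,0).acc=6  regs=<6,1>
  1: (0,0).acc=12  regs=<2,3>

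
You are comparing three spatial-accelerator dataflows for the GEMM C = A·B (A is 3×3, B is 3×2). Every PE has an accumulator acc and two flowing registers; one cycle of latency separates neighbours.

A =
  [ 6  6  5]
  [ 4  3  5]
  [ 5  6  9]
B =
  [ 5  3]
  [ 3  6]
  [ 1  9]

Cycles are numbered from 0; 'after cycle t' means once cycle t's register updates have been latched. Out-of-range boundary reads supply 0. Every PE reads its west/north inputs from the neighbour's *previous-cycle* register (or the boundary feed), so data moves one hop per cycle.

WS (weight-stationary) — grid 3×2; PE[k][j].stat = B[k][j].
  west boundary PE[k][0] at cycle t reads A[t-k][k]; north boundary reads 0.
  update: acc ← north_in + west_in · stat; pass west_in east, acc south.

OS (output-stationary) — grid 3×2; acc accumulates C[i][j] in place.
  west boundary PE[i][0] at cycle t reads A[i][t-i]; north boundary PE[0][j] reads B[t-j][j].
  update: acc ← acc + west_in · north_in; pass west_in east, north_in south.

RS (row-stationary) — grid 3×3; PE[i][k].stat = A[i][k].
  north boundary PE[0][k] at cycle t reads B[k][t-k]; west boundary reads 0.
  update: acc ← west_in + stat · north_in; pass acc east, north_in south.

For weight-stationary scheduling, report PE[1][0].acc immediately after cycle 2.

PE[1][0].acc = 29

WS 3×2: PE[1][0] cycle-by-cycle (with neighbour feeds):
  cycle 0: PE[0][0] → acc 30, east 6, south 30
  cycle 0: PE[1][0] → acc 0, east 0, south 0
  cycle 1: PE[0][0] → acc 20, east 4, south 20
  cycle 1: PE[1][0] → acc 48, east 6, south 48
  cycle 2: PE[0][0] → acc 25, east 5, south 25
  cycle 2: PE[1][0] → acc 29, east 3, south 29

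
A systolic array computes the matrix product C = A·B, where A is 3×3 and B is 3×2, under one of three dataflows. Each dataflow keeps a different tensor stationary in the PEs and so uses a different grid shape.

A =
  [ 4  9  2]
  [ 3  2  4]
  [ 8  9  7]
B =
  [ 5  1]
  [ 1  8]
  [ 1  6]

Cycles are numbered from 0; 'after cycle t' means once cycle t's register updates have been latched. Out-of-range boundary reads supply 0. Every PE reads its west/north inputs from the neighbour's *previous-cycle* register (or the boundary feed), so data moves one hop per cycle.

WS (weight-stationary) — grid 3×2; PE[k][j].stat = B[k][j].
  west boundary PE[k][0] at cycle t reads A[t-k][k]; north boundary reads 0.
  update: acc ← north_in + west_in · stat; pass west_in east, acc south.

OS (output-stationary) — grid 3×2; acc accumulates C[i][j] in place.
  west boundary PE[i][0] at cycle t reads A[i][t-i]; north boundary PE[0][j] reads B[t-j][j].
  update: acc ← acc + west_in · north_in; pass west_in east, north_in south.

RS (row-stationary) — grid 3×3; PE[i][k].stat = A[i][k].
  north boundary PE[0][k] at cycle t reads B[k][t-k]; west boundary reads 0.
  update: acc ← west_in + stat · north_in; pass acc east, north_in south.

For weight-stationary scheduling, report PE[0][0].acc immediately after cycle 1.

PE[0][0].acc = 15

WS (3×2). Following PE[0][0] plus its west/north inputs:
  c0 r0c0: 20 / 4 / 20
  c1 r0c0: 15 / 3 / 15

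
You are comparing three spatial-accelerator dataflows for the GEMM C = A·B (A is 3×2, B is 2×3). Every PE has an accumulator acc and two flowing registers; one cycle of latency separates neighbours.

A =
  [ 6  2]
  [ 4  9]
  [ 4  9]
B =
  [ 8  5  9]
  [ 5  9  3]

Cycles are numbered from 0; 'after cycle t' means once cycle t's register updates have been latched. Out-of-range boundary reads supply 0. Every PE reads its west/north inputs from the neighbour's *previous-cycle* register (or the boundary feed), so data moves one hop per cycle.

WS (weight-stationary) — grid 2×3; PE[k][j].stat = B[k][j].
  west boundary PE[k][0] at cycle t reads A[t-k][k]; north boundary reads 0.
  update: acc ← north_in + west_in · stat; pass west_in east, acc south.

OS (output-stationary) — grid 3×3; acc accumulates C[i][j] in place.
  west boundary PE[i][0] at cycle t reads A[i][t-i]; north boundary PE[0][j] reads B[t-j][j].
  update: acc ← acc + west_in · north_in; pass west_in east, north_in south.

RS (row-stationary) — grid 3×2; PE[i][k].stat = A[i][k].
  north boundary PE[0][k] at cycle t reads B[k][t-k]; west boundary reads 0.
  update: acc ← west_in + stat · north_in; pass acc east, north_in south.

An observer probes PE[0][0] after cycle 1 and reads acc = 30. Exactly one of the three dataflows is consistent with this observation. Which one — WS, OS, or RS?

dataflow = RS

WS (2×3 grid), PE[0][0]:
  t=0 PE[0][0]: acc=48 h=6 v=48
  t=1 PE[0][0]: acc=32 h=4 v=32
OS (3×3 grid), PE[0][0]:
  t=0 PE[0][0]: acc=48 h=6 v=8
  t=1 PE[0][0]: acc=58 h=2 v=5
RS (3×2 grid), PE[0][0]:
  t=0 PE[0][0]: acc=48 h=48 v=8
  t=1 PE[0][0]: acc=30 h=30 v=5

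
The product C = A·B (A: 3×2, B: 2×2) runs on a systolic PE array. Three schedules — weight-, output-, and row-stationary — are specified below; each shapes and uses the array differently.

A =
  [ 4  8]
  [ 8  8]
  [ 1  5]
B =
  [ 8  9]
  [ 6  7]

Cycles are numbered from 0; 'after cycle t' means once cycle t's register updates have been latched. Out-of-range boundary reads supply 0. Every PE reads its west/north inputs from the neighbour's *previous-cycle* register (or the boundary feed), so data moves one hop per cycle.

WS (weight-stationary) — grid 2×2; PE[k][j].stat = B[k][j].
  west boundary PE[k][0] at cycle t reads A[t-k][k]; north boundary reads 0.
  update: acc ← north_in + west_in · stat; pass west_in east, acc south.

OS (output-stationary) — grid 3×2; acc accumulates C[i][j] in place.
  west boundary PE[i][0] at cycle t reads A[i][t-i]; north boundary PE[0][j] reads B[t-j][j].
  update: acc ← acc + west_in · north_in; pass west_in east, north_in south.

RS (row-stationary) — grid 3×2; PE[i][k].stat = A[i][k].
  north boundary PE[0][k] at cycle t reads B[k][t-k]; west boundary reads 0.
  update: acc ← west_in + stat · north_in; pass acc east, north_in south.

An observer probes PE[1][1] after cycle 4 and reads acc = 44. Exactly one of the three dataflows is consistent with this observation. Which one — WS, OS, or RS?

dataflow = WS

WS [2×2] PE[1][1] across cycles:
  [0] (1,1) acc=0 (h:0 v:0)
  [1] (1,1) acc=0 (h:0 v:0)
  [2] (1,1) acc=92 (h:8 v:92)
  [3] (1,1) acc=128 (h:8 v:128)
  [4] (1,1) acc=44 (h:5 v:44)
OS [3×2] PE[1][1] across cycles:
  [0] (1,1) acc=0 (h:0 v:0)
  [1] (1,1) acc=0 (h:0 v:0)
  [2] (1,1) acc=72 (h:8 v:9)
  [3] (1,1) acc=128 (h:8 v:7)
  [4] (1,1) acc=128 (h:0 v:0)
RS [3×2] PE[1][1] across cycles:
  [0] (1,1) acc=0 (h:0 v:0)
  [1] (1,1) acc=0 (h:0 v:0)
  [2] (1,1) acc=112 (h:112 v:6)
  [3] (1,1) acc=128 (h:128 v:7)
  [4] (1,1) acc=0 (h:0 v:0)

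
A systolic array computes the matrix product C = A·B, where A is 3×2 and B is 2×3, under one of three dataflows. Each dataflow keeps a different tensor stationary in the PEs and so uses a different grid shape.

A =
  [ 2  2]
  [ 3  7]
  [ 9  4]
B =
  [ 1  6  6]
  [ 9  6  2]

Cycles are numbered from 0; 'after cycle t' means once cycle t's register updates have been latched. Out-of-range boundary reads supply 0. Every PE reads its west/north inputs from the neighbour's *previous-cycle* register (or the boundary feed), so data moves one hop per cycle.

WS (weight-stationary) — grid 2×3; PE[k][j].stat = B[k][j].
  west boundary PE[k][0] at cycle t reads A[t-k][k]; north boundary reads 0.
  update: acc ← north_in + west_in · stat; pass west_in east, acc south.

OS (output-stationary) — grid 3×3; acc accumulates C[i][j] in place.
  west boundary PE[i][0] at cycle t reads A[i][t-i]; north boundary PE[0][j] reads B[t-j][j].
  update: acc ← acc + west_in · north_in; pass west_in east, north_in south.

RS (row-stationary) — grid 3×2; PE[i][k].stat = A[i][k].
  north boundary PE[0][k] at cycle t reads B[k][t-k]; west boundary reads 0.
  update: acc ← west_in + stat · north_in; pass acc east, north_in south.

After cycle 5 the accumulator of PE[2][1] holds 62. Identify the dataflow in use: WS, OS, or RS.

dataflow = RS

WS: PE[2][1] is outside its 2×3 grid.
Under OS (3×3), PE[2][1]:
  @0  [2,1]  acc 0  |  →0  ↓0
  @1  [2,1]  acc 0  |  →0  ↓0
  @2  [2,1]  acc 0  |  →0  ↓0
  @3  [2,1]  acc 54  |  →9  ↓6
  @4  [2,1]  acc 78  |  →4  ↓6
  @5  [2,1]  acc 78  |  →0  ↓0
Under RS (3×2), PE[2][1]:
  @0  [2,1]  acc 0  |  →0  ↓0
  @1  [2,1]  acc 0  |  →0  ↓0
  @2  [2,1]  acc 0  |  →0  ↓0
  @3  [2,1]  acc 45  |  →45  ↓9
  @4  [2,1]  acc 78  |  →78  ↓6
  @5  [2,1]  acc 62  |  →62  ↓2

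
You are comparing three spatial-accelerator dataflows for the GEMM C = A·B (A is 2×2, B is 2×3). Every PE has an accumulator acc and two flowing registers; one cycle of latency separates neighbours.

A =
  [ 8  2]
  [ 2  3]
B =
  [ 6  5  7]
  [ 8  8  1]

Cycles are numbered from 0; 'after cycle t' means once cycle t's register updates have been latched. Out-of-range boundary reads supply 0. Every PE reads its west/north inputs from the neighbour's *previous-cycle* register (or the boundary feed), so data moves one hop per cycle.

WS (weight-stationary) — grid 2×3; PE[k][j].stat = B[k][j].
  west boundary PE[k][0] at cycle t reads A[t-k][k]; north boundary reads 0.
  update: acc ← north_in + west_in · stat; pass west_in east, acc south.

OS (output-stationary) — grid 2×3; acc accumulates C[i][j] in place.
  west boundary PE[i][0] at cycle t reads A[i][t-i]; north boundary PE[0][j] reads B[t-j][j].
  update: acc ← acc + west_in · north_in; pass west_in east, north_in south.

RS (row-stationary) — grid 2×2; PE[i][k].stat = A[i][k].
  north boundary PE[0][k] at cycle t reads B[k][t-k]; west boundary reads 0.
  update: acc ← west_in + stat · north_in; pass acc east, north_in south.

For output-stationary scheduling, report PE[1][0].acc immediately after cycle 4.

OS on a 2×3 grid — tracing PE[1][0] and its feeders:
  c0 r0c0: 48 / 8 / 6
  c0 r1c0: 0 / 0 / 0
  c1 r0c0: 64 / 2 / 8
  c1 r1c0: 12 / 2 / 6
  c2 r0c0: 64 / 0 / 0
  c2 r1c0: 36 / 3 / 8
  c3 r0c0: 64 / 0 / 0
  c3 r1c0: 36 / 0 / 0
  c4 r0c0: 64 / 0 / 0
  c4 r1c0: 36 / 0 / 0

PE[1][0].acc = 36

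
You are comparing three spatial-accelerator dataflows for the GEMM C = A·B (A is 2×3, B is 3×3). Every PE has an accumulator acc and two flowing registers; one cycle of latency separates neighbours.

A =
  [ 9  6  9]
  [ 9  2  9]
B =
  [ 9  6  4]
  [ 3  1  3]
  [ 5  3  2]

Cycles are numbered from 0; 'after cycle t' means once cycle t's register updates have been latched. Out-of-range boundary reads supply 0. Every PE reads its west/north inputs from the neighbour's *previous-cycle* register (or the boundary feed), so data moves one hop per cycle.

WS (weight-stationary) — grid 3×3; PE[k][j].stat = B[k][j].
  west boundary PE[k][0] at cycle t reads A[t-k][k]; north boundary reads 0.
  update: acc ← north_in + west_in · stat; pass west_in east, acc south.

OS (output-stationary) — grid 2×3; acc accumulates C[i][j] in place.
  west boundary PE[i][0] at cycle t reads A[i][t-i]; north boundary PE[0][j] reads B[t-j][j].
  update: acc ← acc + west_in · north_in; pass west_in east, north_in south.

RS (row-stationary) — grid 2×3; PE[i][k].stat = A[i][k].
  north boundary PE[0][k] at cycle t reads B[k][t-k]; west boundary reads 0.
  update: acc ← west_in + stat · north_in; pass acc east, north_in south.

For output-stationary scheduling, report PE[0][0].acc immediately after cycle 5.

OS 2×3: PE[0][0] cycle-by-cycle (with neighbour feeds):
  0: (0,0).acc=81  regs=<9,9>
  1: (0,0).acc=99  regs=<6,3>
  2: (0,0).acc=144  regs=<9,5>
  3: (0,0).acc=144  regs=<0,0>
  4: (0,0).acc=144  regs=<0,0>
  5: (0,0).acc=144  regs=<0,0>

PE[0][0].acc = 144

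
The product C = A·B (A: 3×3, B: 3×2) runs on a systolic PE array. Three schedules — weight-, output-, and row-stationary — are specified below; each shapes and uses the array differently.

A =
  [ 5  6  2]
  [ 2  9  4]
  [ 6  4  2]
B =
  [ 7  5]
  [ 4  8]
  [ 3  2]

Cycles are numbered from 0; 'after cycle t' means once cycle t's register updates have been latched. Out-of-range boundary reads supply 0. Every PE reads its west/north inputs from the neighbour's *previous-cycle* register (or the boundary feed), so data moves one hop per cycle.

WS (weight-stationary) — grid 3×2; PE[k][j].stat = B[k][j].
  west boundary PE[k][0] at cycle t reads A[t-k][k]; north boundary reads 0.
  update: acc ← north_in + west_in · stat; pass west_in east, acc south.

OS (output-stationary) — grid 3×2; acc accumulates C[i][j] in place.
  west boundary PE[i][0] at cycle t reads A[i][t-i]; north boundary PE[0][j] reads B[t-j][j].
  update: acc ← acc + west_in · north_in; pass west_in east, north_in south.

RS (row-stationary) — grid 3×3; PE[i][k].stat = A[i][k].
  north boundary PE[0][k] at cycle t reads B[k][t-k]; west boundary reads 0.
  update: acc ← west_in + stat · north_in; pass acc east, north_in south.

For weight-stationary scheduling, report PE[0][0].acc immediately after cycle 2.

PE[0][0].acc = 42

WS 3×2: PE[0][0] cycle-by-cycle (with neighbour feeds):
  step 0 · PE0,0: acc=35; fwd→5 fwd↓35
  step 1 · PE0,0: acc=14; fwd→2 fwd↓14
  step 2 · PE0,0: acc=42; fwd→6 fwd↓42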